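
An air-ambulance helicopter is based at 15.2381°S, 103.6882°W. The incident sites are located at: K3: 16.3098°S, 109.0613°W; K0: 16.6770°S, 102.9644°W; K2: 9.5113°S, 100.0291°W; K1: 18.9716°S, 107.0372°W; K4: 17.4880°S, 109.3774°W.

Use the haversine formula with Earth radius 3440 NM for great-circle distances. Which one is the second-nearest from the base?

Distance to each, sorted:
K0: 96.0 NM
K1: 295.2 NM
K3: 317.0 NM
K4: 354.5 NM
K2: 405.2 NM
The second-nearest is K1 at 295.2 NM.

K1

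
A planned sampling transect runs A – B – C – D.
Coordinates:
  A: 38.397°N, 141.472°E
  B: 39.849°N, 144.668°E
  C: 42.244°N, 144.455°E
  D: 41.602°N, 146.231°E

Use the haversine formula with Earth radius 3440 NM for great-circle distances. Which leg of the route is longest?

A–B

Leg distances:
A→B: 172.5 NM
B→C: 144.1 NM
C→D: 88.2 NM
The longest leg is A–B at 172.5 NM.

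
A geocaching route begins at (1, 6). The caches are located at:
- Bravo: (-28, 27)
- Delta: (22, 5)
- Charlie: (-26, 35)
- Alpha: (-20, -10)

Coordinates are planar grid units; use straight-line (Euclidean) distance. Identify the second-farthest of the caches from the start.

Bravo

Distances from the start ((1, 6)):
Charlie: 39.6
Bravo: 35.8
Alpha: 26.4
Delta: 21.0
The second-farthest is Bravo at 35.8.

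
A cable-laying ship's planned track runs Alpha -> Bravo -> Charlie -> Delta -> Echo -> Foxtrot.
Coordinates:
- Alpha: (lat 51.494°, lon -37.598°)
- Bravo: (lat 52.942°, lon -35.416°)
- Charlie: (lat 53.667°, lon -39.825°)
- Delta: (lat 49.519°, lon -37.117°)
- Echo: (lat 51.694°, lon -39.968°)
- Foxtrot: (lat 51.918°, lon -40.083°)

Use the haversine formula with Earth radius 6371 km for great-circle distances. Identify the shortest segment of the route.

Leg distances:
Alpha→Bravo: 219.1 km
Bravo→Charlie: 303.8 km
Charlie→Delta: 497.6 km
Delta→Echo: 314.5 km
Echo→Foxtrot: 26.1 km
The shortest leg is Echo–Foxtrot at 26.1 km.

Echo–Foxtrot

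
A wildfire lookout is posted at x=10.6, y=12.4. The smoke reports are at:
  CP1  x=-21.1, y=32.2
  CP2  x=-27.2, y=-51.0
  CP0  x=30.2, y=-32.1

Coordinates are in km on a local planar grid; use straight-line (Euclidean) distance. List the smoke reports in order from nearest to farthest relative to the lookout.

Computing each straight-line distance from x=10.6, y=12.4:
CP1 x=-21.1, y=32.2: 37.4 km
CP0 x=30.2, y=-32.1: 48.6 km
CP2 x=-27.2, y=-51.0: 73.8 km

CP1, CP0, CP2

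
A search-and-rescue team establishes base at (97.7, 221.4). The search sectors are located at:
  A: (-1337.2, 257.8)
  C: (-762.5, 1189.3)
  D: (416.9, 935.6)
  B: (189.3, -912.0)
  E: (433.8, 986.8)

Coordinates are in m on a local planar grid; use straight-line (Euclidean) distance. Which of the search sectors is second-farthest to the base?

C

Distance to each, sorted:
A: 1435.4 m
C: 1294.9 m
B: 1137.1 m
E: 835.9 m
D: 782.3 m
The second-farthest is C at 1294.9 m.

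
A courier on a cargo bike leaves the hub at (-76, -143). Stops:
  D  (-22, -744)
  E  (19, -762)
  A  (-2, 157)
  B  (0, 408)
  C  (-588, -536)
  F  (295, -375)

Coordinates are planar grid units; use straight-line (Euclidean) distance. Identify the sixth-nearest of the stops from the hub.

Distances from the hub ((-76, -143)):
A: 309.0
F: 437.6
B: 556.2
D: 603.4
E: 626.2
C: 645.4
The sixth-nearest is C at 645.4.

C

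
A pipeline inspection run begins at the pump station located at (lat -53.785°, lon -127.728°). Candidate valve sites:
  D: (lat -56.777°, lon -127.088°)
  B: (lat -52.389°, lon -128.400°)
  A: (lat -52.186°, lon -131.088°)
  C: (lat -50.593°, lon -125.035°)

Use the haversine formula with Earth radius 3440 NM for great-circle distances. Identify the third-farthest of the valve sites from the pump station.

Distance to each, sorted:
C: 215.7 NM
D: 181.0 NM
A: 154.8 NM
B: 87.2 NM
The third-farthest is A at 154.8 NM.

A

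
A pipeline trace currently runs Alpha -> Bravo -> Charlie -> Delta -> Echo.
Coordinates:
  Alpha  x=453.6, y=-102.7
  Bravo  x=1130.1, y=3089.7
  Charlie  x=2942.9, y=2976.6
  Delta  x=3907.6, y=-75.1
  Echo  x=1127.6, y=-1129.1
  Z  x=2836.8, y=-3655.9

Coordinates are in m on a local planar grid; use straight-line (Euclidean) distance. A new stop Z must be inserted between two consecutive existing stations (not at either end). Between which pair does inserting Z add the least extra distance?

between Delta and Echo

Added distance for inserting Z between each consecutive pair:
Alpha–Bravo: 7973.3 m
Bravo–Charlie: 11775.2 m
Charlie–Delta: 7170.3 m
Delta–Echo: 3815.0 m
Smallest added distance is 3815.0 m, inserting between Delta and Echo.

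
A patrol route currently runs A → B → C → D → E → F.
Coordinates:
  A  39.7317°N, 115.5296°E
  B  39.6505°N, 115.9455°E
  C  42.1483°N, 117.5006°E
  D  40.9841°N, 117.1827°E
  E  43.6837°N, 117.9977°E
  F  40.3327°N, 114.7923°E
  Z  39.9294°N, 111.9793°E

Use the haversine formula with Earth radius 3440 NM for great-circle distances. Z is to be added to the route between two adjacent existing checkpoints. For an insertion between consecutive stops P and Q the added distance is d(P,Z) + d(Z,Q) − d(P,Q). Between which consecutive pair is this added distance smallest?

between E and F

Added distance for inserting Z between each consecutive pair:
A–B: 328.0 NM
B–C: 301.2 NM
C–D: 457.8 NM
D–E: 430.9 NM
E–F: 235.6 NM
Smallest added distance is 235.6 NM, inserting between E and F.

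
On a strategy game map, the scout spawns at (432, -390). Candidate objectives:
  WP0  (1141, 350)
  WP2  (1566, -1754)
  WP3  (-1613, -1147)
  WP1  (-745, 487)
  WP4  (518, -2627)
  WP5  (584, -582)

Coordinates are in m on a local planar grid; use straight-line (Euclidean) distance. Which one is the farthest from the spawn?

WP4

Distance to each, sorted:
WP4: 2238.7 m
WP3: 2180.6 m
WP2: 1773.8 m
WP1: 1467.8 m
WP0: 1024.8 m
WP5: 244.9 m
The farthest is WP4 at 2238.7 m.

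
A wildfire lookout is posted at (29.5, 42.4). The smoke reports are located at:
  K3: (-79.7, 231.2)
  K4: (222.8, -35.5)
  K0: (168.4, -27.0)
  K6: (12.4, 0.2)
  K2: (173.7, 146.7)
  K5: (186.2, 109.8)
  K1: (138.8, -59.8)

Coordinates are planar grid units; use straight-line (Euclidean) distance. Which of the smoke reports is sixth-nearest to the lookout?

K4

Distance to each, sorted:
K6: 45.5
K1: 149.6
K0: 155.3
K5: 170.6
K2: 178.0
K4: 208.4
K3: 218.1
The sixth-nearest is K4 at 208.4.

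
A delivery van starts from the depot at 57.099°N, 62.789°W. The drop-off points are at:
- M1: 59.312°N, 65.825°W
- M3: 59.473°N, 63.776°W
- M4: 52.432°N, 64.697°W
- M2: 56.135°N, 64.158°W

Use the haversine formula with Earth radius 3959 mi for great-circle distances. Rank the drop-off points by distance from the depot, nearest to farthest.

Distance from the depot at 57.099°N, 62.789°W to each:
M2 56.135°N, 64.158°W: 84.5 mi
M3 59.473°N, 63.776°W: 167.9 mi
M1 59.312°N, 65.825°W: 188.6 mi
M4 52.432°N, 64.697°W: 331.3 mi

M2, M3, M1, M4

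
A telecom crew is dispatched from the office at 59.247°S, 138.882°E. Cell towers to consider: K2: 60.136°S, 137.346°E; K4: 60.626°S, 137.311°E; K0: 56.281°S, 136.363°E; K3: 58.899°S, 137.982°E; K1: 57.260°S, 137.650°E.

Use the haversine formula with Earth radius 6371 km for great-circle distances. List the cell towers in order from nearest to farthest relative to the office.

Computing each great-circle distance from 59.247°S, 138.882°E:
K3 58.899°S, 137.982°E: 64.4 km
K2 60.136°S, 137.346°E: 131.1 km
K4 60.626°S, 137.311°E: 176.5 km
K1 57.260°S, 137.650°E: 232.4 km
K0 56.281°S, 136.363°E: 362.0 km

K3, K2, K4, K1, K0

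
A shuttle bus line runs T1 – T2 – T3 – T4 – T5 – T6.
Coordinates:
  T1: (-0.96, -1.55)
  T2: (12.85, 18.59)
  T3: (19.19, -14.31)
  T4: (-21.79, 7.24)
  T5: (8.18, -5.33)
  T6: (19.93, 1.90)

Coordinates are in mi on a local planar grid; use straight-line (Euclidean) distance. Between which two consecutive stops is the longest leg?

Leg distances:
T1→T2: 24.4 mi
T2→T3: 33.5 mi
T3→T4: 46.3 mi
T4→T5: 32.5 mi
T5→T6: 13.8 mi
The longest leg is T3–T4 at 46.3 mi.

T3–T4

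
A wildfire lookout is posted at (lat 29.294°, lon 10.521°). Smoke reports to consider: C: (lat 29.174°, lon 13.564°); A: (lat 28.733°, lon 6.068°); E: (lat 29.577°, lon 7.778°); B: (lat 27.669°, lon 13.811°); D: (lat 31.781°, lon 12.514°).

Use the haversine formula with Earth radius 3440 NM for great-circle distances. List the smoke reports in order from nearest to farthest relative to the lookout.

Distances from the lookout:
E (lat 29.577°, lon 7.778°): 144.4 NM
C (lat 29.174°, lon 13.564°): 159.6 NM
D (lat 31.781°, lon 12.514°): 181.4 NM
B (lat 27.669°, lon 13.811°): 199.1 NM
A (lat 28.733°, lon 6.068°): 236.2 NM

E, C, D, B, A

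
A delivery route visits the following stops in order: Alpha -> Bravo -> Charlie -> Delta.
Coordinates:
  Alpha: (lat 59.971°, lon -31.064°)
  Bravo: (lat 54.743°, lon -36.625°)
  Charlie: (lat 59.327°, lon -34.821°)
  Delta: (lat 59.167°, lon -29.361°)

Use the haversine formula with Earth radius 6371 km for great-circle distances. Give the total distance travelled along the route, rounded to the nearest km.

Leg distances:
Alpha→Bravo: 669.7 km  (cumulative 669.7 km)
Bravo→Charlie: 521.2 km  (cumulative 1190.9 km)
Charlie→Delta: 310.9 km  (cumulative 1501.8 km)
Total route length ≈ 1502 km.

1502 km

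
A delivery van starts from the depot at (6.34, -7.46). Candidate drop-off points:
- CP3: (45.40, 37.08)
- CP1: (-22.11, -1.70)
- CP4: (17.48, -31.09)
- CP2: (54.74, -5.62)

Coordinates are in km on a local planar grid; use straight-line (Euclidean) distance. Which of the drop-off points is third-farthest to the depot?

CP1

Distances from the depot ((6.34, -7.46)):
CP3: 59.2 km
CP2: 48.4 km
CP1: 29.0 km
CP4: 26.1 km
The third-farthest is CP1 at 29.0 km.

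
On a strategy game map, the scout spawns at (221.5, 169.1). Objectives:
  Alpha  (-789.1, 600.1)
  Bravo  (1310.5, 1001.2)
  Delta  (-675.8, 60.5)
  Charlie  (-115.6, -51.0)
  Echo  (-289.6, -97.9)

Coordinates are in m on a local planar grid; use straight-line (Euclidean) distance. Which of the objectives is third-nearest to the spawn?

Distance to each, sorted:
Charlie: 402.6 m
Echo: 576.6 m
Delta: 903.8 m
Alpha: 1098.7 m
Bravo: 1370.5 m
The third-nearest is Delta at 903.8 m.

Delta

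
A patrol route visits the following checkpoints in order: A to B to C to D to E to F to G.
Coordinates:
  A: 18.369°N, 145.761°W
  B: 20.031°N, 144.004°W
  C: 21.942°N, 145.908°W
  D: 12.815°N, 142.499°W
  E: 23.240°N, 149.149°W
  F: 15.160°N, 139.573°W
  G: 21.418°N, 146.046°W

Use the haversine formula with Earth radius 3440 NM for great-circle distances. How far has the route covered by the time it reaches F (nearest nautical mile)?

2339 NM

Leg distances:
A→B: 141.0 NM  (cumulative 141.0 NM)
B→C: 156.7 NM  (cumulative 297.7 NM)
C→D: 581.7 NM  (cumulative 879.4 NM)
D→E: 731.7 NM  (cumulative 1611.0 NM)
E→F: 727.6 NM  (cumulative 2338.6 NM)
Cumulative distance at F ≈ 2339 NM.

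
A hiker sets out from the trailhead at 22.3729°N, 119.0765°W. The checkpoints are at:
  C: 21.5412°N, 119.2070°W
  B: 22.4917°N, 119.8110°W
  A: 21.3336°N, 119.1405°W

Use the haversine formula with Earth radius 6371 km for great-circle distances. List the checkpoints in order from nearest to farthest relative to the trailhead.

Computing each great-circle distance from 22.3729°N, 119.0765°W:
B 22.4917°N, 119.8110°W: 76.6 km
C 21.5412°N, 119.2070°W: 93.5 km
A 21.3336°N, 119.1405°W: 115.8 km

B, C, A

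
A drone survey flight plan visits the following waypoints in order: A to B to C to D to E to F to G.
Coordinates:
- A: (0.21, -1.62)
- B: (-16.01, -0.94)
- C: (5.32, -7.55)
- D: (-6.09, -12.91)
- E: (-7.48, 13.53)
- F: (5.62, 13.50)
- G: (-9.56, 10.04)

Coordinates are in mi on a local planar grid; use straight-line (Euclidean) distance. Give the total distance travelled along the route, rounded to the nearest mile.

Leg distances:
A→B: 16.2 mi  (cumulative 16.2 mi)
B→C: 22.3 mi  (cumulative 38.6 mi)
C→D: 12.6 mi  (cumulative 51.2 mi)
D→E: 26.5 mi  (cumulative 77.6 mi)
E→F: 13.1 mi  (cumulative 90.7 mi)
F→G: 15.6 mi  (cumulative 106.3 mi)
Total route length ≈ 106 mi.

106 mi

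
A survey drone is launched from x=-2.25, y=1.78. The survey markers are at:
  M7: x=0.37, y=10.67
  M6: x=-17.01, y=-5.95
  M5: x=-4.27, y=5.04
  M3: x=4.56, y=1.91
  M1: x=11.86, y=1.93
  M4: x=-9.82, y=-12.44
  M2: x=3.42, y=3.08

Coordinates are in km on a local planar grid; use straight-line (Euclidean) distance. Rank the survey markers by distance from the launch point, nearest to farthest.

Distances from the launch point:
M5 x=-4.27, y=5.04: 3.8 km
M2 x=3.42, y=3.08: 5.8 km
M3 x=4.56, y=1.91: 6.8 km
M7 x=0.37, y=10.67: 9.3 km
M1 x=11.86, y=1.93: 14.1 km
M4 x=-9.82, y=-12.44: 16.1 km
M6 x=-17.01, y=-5.95: 16.7 km

M5, M2, M3, M7, M1, M4, M6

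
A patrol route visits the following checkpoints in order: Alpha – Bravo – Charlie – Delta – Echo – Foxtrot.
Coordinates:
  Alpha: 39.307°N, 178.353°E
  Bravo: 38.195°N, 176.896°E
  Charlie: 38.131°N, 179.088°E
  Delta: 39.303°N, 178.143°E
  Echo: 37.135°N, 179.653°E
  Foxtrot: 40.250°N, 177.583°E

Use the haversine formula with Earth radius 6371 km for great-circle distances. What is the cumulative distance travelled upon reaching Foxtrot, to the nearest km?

1187 km

Leg distances:
Alpha→Bravo: 176.8 km  (cumulative 176.8 km)
Bravo→Charlie: 191.8 km  (cumulative 368.5 km)
Charlie→Delta: 154.0 km  (cumulative 522.5 km)
Delta→Echo: 274.8 km  (cumulative 797.3 km)
Echo→Foxtrot: 390.2 km  (cumulative 1187.5 km)
Cumulative distance at Foxtrot ≈ 1187 km.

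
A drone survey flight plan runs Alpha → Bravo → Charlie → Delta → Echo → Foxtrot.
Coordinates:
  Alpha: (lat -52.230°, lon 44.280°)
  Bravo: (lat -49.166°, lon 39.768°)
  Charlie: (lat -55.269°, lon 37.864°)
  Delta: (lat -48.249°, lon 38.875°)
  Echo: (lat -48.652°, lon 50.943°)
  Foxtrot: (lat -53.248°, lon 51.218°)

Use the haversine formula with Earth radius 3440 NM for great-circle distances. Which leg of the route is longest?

Delta–Echo

Leg distances:
Alpha→Bravo: 251.5 NM
Bravo→Charlie: 373.0 NM
Charlie→Delta: 423.1 NM
Delta→Echo: 480.7 NM
Echo→Foxtrot: 276.1 NM
The longest leg is Delta–Echo at 480.7 NM.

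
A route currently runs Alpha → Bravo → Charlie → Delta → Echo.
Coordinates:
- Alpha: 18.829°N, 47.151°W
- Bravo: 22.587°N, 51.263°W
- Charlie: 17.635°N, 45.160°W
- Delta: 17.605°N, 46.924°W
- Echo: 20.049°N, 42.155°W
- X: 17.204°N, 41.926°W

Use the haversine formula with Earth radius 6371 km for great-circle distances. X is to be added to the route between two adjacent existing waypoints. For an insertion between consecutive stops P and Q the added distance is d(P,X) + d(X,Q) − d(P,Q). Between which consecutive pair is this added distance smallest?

Added distance for inserting X between each consecutive pair:
Alpha–Bravo: 1128.0 km
Bravo–Charlie: 649.1 km
Charlie–Delta: 691.6 km
Delta–Echo: 278.7 km
Smallest added distance is 278.7 km, inserting between Delta and Echo.

between Delta and Echo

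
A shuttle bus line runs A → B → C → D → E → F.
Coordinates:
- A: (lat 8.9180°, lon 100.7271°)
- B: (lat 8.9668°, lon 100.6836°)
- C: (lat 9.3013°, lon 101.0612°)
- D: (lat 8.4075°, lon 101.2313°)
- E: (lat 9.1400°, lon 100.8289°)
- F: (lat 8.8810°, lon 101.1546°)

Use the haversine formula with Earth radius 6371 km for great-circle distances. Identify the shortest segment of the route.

A–B

Leg distances:
A→B: 7.2 km
B→C: 55.7 km
C→D: 101.1 km
D→E: 92.7 km
E→F: 45.9 km
The shortest leg is A–B at 7.2 km.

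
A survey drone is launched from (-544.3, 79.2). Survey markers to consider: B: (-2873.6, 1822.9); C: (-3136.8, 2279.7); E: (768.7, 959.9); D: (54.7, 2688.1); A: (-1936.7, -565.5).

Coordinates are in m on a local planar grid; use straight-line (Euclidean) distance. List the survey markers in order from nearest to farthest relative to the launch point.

Computing each straight-line distance from (-544.3, 79.2):
A (-1936.7, -565.5): 1534.4 m
E (768.7, 959.9): 1581.0 m
D (54.7, 2688.1): 2676.8 m
B (-2873.6, 1822.9): 2909.7 m
C (-3136.8, 2279.7): 3400.5 m

A, E, D, B, C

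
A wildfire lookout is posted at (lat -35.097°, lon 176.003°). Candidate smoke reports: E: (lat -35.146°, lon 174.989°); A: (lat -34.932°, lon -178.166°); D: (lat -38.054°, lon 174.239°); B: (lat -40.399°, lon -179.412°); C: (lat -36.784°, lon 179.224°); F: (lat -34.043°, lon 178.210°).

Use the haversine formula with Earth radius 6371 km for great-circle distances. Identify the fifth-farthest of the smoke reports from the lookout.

F

Distances from the lookout ((lat -35.097°, lon 176.003°)):
B: 714.0 km
A: 531.3 km
D: 364.6 km
C: 345.3 km
F: 233.6 km
E: 92.4 km
The fifth-farthest is F at 233.6 km.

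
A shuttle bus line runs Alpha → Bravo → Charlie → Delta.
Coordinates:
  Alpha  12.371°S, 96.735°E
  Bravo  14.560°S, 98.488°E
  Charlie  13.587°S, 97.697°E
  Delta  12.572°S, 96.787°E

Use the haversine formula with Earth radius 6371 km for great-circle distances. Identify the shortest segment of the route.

Bravo–Charlie

Leg distances:
Alpha→Bravo: 308.5 km
Bravo→Charlie: 137.8 km
Charlie→Delta: 149.8 km
The shortest leg is Bravo–Charlie at 137.8 km.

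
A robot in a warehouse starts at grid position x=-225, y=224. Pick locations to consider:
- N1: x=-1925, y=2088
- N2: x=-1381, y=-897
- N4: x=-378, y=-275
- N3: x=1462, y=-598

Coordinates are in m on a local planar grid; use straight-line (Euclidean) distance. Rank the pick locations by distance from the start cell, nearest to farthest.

N4, N2, N3, N1

Computing each straight-line distance from x=-225, y=224:
N4 x=-378, y=-275: 521.9 m
N2 x=-1381, y=-897: 1610.3 m
N3 x=1462, y=-598: 1876.6 m
N1 x=-1925, y=2088: 2522.8 m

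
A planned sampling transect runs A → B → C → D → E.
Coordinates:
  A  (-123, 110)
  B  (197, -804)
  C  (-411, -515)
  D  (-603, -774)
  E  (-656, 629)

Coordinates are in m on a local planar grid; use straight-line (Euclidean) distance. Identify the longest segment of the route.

Leg distances:
A→B: 968.4 m
B→C: 673.2 m
C→D: 322.4 m
D→E: 1404.0 m
The longest leg is D–E at 1404.0 m.

D–E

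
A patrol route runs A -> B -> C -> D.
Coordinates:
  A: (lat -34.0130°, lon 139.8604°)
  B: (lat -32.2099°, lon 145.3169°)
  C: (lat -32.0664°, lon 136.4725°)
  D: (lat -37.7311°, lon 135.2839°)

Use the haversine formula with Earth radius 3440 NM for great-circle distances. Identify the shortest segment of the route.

A–B

Leg distances:
A→B: 294.9 NM
B→C: 449.6 NM
C→D: 345.1 NM
The shortest leg is A–B at 294.9 NM.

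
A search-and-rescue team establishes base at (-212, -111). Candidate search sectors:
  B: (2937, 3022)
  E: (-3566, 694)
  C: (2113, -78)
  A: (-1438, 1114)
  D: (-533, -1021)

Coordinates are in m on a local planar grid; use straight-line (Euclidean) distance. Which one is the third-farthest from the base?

Distance to each, sorted:
B: 4442.1 m
E: 3449.3 m
C: 2325.2 m
A: 1733.1 m
D: 965.0 m
The third-farthest is C at 2325.2 m.

C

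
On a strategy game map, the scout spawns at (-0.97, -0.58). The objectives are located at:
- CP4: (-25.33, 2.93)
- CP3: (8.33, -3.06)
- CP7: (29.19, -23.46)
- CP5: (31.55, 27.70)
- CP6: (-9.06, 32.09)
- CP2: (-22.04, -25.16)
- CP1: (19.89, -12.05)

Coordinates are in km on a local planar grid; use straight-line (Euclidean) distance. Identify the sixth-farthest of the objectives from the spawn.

Distances from the spawn ((-0.97, -0.58)):
CP5: 43.1 km
CP7: 37.9 km
CP6: 33.7 km
CP2: 32.4 km
CP4: 24.6 km
CP1: 23.8 km
CP3: 9.6 km
The sixth-farthest is CP1 at 23.8 km.

CP1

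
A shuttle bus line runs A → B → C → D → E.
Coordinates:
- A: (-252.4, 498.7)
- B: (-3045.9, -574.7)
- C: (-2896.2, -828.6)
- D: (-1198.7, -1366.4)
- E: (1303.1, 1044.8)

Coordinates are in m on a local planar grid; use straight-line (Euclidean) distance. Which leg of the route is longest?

D–E

Leg distances:
A→B: 2992.6 m
B→C: 294.7 m
C→D: 1780.7 m
D→E: 3474.6 m
The longest leg is D–E at 3474.6 m.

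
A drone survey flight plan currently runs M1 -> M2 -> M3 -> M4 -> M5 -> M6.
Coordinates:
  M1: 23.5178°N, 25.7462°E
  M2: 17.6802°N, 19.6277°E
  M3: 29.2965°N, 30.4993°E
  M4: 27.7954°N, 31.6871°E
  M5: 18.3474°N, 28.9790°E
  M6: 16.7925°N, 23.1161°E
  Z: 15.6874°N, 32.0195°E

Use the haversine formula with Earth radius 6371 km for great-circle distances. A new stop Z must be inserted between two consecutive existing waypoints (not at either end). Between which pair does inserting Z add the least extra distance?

Added distance for inserting Z between each consecutive pair:
M1–M2: 1519.4 km
M2–M3: 1159.2 km
M3–M4: 2664.8 km
M4–M5: 698.6 km
M5–M6: 751.4 km
Smallest added distance is 698.6 km, inserting between M4 and M5.

between M4 and M5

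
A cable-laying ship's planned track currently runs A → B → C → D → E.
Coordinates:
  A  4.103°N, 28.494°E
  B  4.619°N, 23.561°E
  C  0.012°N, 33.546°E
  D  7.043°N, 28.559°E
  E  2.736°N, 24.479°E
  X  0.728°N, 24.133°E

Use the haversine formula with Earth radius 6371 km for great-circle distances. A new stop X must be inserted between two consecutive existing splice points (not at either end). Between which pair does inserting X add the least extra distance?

Added distance for inserting X between each consecutive pair:
A–B: 500.1 km
B–C: 265.3 km
C–D: 948.7 km
D–E: 424.8 km
Smallest added distance is 265.3 km, inserting between B and C.

between B and C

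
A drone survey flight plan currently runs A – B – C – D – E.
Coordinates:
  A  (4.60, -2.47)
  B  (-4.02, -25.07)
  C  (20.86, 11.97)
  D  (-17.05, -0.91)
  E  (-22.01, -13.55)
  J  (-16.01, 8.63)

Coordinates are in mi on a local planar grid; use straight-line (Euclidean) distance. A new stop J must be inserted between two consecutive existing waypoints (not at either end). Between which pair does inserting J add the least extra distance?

Added distance for inserting J between each consecutive pair:
A–B: 35.0 mi
B–C: 28.2 mi
C–D: 6.6 mi
D–E: 19.0 mi
Smallest added distance is 6.6 mi, inserting between C and D.

between C and D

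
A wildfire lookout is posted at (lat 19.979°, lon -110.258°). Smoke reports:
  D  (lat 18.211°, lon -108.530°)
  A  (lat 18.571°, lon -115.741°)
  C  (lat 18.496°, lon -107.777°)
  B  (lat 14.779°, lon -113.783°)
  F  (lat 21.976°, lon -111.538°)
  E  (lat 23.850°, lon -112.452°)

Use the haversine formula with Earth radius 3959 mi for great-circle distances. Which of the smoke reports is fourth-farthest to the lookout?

Distance to each, sorted:
B: 427.9 mi
A: 370.6 mi
E: 302.2 mi
C: 191.6 mi
D: 166.3 mi
F: 160.8 mi
The fourth-farthest is C at 191.6 mi.

C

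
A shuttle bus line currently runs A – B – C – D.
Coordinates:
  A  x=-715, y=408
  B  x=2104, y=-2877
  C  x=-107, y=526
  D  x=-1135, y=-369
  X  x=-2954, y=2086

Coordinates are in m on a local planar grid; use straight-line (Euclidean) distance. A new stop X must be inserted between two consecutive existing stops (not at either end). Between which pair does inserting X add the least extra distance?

Added distance for inserting X between each consecutive pair:
A–B: 5555.5 m
B–C: 6274.4 m
C–D: 4938.8 m
Smallest added distance is 4938.8 m, inserting between C and D.

between C and D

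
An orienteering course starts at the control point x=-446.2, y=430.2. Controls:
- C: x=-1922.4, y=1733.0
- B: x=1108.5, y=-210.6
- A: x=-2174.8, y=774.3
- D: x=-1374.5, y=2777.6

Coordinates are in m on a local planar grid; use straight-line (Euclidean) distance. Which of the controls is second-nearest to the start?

A

Distance to each, sorted:
B: 1681.6 m
A: 1762.5 m
C: 1968.9 m
D: 2524.3 m
The second-nearest is A at 1762.5 m.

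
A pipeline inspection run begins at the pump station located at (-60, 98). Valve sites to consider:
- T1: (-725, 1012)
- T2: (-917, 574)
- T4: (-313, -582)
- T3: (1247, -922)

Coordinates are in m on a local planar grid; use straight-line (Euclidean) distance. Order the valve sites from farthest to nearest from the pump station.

Distances from the pump station:
T3 (1247, -922): 1657.9 m
T1 (-725, 1012): 1130.3 m
T2 (-917, 574): 980.3 m
T4 (-313, -582): 725.5 m

T3, T1, T2, T4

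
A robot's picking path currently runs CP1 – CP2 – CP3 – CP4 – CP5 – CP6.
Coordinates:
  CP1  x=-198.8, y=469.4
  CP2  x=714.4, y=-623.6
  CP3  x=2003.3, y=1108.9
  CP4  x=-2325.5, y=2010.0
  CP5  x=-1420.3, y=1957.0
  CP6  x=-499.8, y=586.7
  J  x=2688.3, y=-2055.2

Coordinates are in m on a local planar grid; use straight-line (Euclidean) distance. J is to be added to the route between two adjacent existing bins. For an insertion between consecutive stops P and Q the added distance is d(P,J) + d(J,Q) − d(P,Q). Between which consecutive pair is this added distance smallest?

Added distance for inserting J between each consecutive pair:
CP1–CP2: 4849.3 m
CP2–CP3: 3516.4 m
CP3–CP4: 5270.6 m
CP4–CP5: 11290.7 m
CP5–CP6: 8232.4 m
Smallest added distance is 3516.4 m, inserting between CP2 and CP3.

between CP2 and CP3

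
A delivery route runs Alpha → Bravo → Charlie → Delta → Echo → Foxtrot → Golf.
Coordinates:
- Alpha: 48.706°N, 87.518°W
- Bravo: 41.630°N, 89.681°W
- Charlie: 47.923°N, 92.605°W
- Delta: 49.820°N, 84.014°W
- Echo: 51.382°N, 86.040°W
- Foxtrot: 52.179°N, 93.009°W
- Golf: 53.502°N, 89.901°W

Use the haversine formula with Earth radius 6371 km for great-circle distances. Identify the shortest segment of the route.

Delta–Echo

Leg distances:
Alpha→Bravo: 804.8 km
Bravo→Charlie: 736.7 km
Charlie→Delta: 662.3 km
Delta→Echo: 225.0 km
Echo→Foxtrot: 487.3 km
Foxtrot→Golf: 255.3 km
The shortest leg is Delta–Echo at 225.0 km.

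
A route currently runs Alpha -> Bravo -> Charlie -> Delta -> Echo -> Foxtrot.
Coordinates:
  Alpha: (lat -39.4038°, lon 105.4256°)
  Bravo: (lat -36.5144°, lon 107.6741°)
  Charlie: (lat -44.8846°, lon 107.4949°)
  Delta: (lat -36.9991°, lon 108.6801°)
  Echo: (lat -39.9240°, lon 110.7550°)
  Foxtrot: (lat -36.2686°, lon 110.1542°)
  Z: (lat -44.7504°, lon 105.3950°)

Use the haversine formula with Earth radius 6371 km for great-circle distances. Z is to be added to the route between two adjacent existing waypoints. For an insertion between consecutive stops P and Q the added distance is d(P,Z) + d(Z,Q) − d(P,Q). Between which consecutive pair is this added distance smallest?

Added distance for inserting Z between each consecutive pair:
Alpha–Bravo: 1153.3 km
Bravo–Charlie: 171.1 km
Charlie–Delta: 188.7 km
Delta–Echo: 1226.9 km
Echo–Foxtrot: 1309.1 km
Smallest added distance is 171.1 km, inserting between Bravo and Charlie.

between Bravo and Charlie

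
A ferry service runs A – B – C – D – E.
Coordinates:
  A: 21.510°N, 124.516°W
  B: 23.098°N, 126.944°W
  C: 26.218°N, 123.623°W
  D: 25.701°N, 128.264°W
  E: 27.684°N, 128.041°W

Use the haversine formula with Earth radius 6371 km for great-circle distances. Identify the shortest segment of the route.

D–E

Leg distances:
A→B: 305.9 km
B→C: 482.6 km
C→D: 467.5 km
D→E: 221.6 km
The shortest leg is D–E at 221.6 km.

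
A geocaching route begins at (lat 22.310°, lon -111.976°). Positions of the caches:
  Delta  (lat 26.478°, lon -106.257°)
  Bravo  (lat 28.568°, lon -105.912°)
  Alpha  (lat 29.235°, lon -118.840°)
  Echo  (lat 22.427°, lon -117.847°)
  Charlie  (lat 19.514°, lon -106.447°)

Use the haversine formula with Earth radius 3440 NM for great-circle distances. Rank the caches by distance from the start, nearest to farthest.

Echo, Charlie, Delta, Bravo, Alpha

Computing each great-circle distance from (lat 22.310°, lon -111.976°):
Echo (lat 22.427°, lon -117.847°): 326.0 NM
Charlie (lat 19.514°, lon -106.447°): 352.6 NM
Delta (lat 26.478°, lon -106.257°): 400.4 NM
Bravo (lat 28.568°, lon -105.912°): 499.1 NM
Alpha (lat 29.235°, lon -118.840°): 557.0 NM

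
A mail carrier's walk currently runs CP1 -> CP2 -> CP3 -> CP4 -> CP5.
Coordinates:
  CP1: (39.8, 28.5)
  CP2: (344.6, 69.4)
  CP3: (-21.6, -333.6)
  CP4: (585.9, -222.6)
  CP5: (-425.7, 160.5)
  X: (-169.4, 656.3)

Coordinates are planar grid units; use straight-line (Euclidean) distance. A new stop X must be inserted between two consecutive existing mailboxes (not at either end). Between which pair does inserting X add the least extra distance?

Added distance for inserting X between each consecutive pair:
CP1–CP2: 1134.4
CP2–CP3: 1236.5
CP3–CP4: 1542.2
CP4–CP5: 635.3
Smallest added distance is 635.3, inserting between CP4 and CP5.

between CP4 and CP5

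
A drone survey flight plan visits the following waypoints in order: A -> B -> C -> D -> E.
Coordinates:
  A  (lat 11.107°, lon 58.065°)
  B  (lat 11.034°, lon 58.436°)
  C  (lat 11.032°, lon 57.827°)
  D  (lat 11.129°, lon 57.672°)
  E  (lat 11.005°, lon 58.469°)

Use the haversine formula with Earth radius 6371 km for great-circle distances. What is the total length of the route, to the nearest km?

Leg distances:
A→B: 41.3 km  (cumulative 41.3 km)
B→C: 66.5 km  (cumulative 107.8 km)
C→D: 20.1 km  (cumulative 127.8 km)
D→E: 88.1 km  (cumulative 215.9 km)
Total route length ≈ 216 km.

216 km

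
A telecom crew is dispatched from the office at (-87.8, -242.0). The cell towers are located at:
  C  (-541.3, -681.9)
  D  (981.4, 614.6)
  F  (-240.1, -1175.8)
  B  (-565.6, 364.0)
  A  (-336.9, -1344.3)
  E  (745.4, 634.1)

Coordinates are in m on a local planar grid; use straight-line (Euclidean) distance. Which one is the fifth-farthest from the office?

Distances from the office ((-87.8, -242.0)):
D: 1370.0 m
E: 1209.0 m
A: 1130.1 m
F: 946.1 m
B: 771.7 m
C: 631.8 m
The fifth-farthest is B at 771.7 m.

B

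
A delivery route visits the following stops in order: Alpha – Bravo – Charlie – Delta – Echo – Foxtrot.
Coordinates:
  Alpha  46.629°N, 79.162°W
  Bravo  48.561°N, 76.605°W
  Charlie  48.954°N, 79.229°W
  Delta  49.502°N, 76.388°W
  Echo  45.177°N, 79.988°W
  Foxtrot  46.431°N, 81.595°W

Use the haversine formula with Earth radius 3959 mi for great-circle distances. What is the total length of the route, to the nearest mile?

894 mi

Leg distances:
Alpha→Bravo: 178.9 mi  (cumulative 178.9 mi)
Bravo→Charlie: 122.6 mi  (cumulative 301.5 mi)
Charlie→Delta: 133.7 mi  (cumulative 435.1 mi)
Delta→Echo: 343.0 mi  (cumulative 778.2 mi)
Echo→Foxtrot: 116.2 mi  (cumulative 894.3 mi)
Total route length ≈ 894 mi.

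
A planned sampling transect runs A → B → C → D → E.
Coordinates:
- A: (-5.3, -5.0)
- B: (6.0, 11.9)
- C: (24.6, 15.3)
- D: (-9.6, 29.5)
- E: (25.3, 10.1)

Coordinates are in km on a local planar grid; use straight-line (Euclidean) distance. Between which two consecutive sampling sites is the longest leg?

D–E

Leg distances:
A→B: 20.3 km
B→C: 18.9 km
C→D: 37.0 km
D→E: 39.9 km
The longest leg is D–E at 39.9 km.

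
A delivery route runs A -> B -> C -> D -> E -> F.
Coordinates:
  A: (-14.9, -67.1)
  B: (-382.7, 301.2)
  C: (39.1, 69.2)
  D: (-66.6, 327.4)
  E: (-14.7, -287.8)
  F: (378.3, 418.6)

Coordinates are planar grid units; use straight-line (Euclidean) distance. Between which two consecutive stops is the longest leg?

E–F

Leg distances:
A→B: 520.5
B→C: 481.4
C→D: 279.0
D→E: 617.4
E→F: 808.4
The longest leg is E–F at 808.4.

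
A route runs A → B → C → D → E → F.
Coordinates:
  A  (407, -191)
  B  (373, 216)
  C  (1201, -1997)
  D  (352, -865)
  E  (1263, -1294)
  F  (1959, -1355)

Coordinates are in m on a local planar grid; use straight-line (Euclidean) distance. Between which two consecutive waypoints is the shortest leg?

Leg distances:
A→B: 408.4 m
B→C: 2362.8 m
C→D: 1415.0 m
D→E: 1007.0 m
E→F: 698.7 m
The shortest leg is A–B at 408.4 m.

A–B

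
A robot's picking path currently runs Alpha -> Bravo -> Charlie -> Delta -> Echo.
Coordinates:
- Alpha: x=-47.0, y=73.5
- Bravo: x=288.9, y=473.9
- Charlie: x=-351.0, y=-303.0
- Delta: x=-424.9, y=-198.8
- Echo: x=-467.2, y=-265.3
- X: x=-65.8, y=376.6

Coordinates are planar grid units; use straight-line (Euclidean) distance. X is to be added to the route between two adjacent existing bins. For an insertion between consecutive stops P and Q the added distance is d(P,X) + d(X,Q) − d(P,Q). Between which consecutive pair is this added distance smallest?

Added distance for inserting X between each consecutive pair:
Alpha–Bravo: 148.8
Bravo–Charlie: 98.3
Charlie–Delta: 1287.5
Delta–Echo: 1356.5
Smallest added distance is 98.3, inserting between Bravo and Charlie.

between Bravo and Charlie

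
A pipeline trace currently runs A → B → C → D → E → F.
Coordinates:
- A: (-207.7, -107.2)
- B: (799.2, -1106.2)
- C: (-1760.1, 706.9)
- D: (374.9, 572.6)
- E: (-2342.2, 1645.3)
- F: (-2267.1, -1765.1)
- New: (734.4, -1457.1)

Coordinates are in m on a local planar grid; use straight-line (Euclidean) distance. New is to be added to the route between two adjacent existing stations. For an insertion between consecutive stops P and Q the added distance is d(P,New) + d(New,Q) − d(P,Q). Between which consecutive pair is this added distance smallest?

between B and C

Added distance for inserting New between each consecutive pair:
A–B: 584.6 m
B–C: 522.7 m
C–D: 3224.4 m
D–E: 3509.4 m
E–F: 3975.3 m
Smallest added distance is 522.7 m, inserting between B and C.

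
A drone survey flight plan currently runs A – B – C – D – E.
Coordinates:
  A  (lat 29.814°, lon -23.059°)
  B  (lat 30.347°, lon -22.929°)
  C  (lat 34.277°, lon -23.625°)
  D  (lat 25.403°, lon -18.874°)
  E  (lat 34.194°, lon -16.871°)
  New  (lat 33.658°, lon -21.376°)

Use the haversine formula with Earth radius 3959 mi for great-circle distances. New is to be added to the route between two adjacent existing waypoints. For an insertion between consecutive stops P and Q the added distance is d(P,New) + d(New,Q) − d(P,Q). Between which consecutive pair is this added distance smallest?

between C and D

Added distance for inserting New between each consecutive pair:
A–B: 492.0 mi
B–C: 107.4 mi
C–D: 49.8 mi
D–E: 231.6 mi
Smallest added distance is 49.8 mi, inserting between C and D.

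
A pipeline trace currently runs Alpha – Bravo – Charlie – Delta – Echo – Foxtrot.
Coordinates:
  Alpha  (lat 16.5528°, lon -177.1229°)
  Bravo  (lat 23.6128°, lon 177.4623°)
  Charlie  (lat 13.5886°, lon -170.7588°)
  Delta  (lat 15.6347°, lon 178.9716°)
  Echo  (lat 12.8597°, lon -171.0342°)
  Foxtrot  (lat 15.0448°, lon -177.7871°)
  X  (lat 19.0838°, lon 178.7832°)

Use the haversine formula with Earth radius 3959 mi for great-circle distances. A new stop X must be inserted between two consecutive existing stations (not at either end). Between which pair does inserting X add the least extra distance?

between Alpha and Bravo

Added distance for inserting X between each consecutive pair:
Alpha–Bravo: 44.3 mi
Bravo–Charlie: 78.9 mi
Charlie–Delta: 327.9 mi
Delta–Echo: 343.7 mi
Echo–Foxtrot: 683.3 mi
Smallest added distance is 44.3 mi, inserting between Alpha and Bravo.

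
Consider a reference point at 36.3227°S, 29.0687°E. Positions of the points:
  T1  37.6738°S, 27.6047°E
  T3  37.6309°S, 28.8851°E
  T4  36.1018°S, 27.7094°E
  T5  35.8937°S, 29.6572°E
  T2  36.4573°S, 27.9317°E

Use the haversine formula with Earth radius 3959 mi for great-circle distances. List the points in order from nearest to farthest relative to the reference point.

T5, T2, T4, T3, T1

Distances from the reference point:
T5 35.8937°S, 29.6572°E: 44.2 mi
T2 36.4573°S, 27.9317°E: 63.9 mi
T4 36.1018°S, 27.7094°E: 77.3 mi
T3 37.6309°S, 28.8851°E: 91.0 mi
T1 37.6738°S, 27.6047°E: 123.5 mi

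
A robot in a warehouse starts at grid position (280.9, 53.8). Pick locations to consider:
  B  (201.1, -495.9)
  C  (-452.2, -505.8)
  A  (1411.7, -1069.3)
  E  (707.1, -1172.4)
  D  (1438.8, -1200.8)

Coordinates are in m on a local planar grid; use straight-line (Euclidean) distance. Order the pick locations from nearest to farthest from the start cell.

B, C, E, A, D

Distances from the start cell:
B (201.1, -495.9): 555.5 m
C (-452.2, -505.8): 922.3 m
E (707.1, -1172.4): 1298.2 m
A (1411.7, -1069.3): 1593.8 m
D (1438.8, -1200.8): 1707.3 m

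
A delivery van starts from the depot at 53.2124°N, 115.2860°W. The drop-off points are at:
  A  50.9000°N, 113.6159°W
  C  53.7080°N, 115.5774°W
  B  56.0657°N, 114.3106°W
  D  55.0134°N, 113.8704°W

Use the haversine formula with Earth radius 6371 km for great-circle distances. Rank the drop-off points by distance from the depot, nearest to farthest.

Distances from the depot:
C 53.7080°N, 115.5774°W: 58.4 km
D 55.0134°N, 113.8704°W: 220.5 km
A 50.9000°N, 113.6159°W: 281.3 km
B 56.0657°N, 114.3106°W: 323.4 km

C, D, A, B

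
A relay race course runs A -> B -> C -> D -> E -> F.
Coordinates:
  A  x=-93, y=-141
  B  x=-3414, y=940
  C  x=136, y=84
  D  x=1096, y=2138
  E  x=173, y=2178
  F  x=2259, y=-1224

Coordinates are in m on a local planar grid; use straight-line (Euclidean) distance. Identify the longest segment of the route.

E–F

Leg distances:
A→B: 3492.5 m
B→C: 3651.7 m
C→D: 2267.3 m
D→E: 923.9 m
E→F: 3990.6 m
The longest leg is E–F at 3990.6 m.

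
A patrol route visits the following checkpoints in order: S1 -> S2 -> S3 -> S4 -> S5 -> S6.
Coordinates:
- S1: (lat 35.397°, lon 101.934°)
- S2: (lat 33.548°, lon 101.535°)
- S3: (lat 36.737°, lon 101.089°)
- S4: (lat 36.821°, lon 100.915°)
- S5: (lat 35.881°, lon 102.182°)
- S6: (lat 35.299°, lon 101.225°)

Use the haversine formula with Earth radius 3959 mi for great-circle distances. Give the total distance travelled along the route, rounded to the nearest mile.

Leg distances:
S1→S2: 129.8 mi  (cumulative 129.8 mi)
S2→S3: 221.8 mi  (cumulative 351.6 mi)
S3→S4: 11.2 mi  (cumulative 362.8 mi)
S4→S5: 95.9 mi  (cumulative 458.7 mi)
S5→S6: 67.1 mi  (cumulative 525.8 mi)
Total route length ≈ 526 mi.

526 mi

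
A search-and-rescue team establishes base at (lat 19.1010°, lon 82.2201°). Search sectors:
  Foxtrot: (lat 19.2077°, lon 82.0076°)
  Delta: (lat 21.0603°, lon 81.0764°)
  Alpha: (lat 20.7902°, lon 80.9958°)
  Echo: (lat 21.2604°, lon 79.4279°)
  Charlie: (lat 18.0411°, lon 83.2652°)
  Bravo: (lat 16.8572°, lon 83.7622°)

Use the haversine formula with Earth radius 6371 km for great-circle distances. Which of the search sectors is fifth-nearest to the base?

Bravo

Distance to each, sorted:
Foxtrot: 25.3 km
Charlie: 161.3 km
Alpha: 227.3 km
Delta: 248.5 km
Bravo: 298.1 km
Echo: 377.6 km
The fifth-nearest is Bravo at 298.1 km.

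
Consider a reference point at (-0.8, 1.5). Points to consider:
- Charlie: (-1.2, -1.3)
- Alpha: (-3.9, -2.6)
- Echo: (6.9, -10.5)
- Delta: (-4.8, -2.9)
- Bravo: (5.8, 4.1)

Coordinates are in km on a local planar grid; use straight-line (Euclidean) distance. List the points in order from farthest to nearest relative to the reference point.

Echo, Bravo, Delta, Alpha, Charlie

Distances from the reference point:
Echo (6.9, -10.5): 14.3 km
Bravo (5.8, 4.1): 7.1 km
Delta (-4.8, -2.9): 5.9 km
Alpha (-3.9, -2.6): 5.1 km
Charlie (-1.2, -1.3): 2.8 km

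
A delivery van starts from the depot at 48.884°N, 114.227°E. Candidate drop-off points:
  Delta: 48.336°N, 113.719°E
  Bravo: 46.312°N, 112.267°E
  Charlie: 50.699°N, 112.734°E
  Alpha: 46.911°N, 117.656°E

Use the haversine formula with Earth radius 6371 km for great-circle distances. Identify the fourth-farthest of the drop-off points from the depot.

Distance to each, sorted:
Alpha: 336.8 km
Bravo: 321.5 km
Charlie: 228.5 km
Delta: 71.5 km
The fourth-farthest is Delta at 71.5 km.

Delta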